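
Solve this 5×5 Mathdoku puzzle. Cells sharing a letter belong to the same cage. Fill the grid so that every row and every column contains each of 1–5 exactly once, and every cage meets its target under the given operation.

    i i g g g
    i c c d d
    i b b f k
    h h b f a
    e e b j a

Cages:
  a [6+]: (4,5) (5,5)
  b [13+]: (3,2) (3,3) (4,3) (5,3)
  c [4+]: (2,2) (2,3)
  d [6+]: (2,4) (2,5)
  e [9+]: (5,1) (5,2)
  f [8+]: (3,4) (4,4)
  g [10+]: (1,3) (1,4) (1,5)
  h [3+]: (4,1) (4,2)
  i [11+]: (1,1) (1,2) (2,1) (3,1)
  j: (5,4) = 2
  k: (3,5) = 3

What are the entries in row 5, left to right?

Cage k is a single given cell; hence (3,5) = 3.
Cage j is given, leaving (5,4) = 2.
3 is placed in row 3, which forces (3,4) = 5.
Cage f needs two cells with sum 8; hence (4,4) = 3.
Row 4 needs a 4, and only (4,3) is open for it.
The 4 cells of cage b must have sum 13, leaving (3,2) = 4.
Cage b has sum 13, so (3,3) = 2.
Column 2 now contains 4; hence (5,2) = 5.
The 4 cells of cage b must have sum 13; hence (5,3) = 3.
Cage c needs two cells with sum 4, so (2,2) = 3.
Column 3 now contains 3, leaving (2,3) = 1.
Row 2 now contains 1; hence (2,4) = 4.
Row 3 now contains 2, leaving (3,1) = 1.
Column 1 now contains 1, leaving (4,1) = 2.
2 is placed in row 4, leaving (4,2) = 1.
2 is placed in row 4; hence (4,5) = 5.
5 is placed in row 5, leaving (5,1) = 4.
Row 5 already has 4; hence (5,5) = 1.
Cage i needs sum 11, so (1,1) = 3.
Column 2 already has 1, so (1,2) = 2.
Column 3 already has 1, so (1,3) = 5.
4 is placed in column 4, which forces (1,4) = 1.
1 is placed in column 5, which forces (1,5) = 4.
2 is placed in column 1; hence (2,1) = 5.
Column 5 already has 5, so (2,5) = 2.
Filled in: 3 2 5 1 4 / 5 3 1 4 2 / 1 4 2 5 3 / 2 1 4 3 5 / 4 5 3 2 1.

4 5 3 2 1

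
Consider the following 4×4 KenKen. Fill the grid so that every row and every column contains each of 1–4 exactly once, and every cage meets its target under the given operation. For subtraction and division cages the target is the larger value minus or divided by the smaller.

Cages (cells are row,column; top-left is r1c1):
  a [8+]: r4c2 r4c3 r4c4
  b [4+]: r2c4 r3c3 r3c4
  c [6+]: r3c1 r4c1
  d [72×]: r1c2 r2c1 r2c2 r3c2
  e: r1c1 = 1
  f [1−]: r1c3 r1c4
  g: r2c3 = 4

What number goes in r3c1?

Cage e is given; hence r1c1 = 1.
Cage d has product 72; hence r2c1 = 3.
Cage g is a single given cell, leaving r2c3 = 4.
Cage b has sum 4, so r2c4 = 1.
Cage b has sum 4; hence r3c3 = 1.
The 3 cells of cage b must have sum 4, leaving r3c4 = 2.
Column 3 now contains 1, so r4c3 = 3.
Row 4 now contains 3, so r4c4 = 4.
Column 3 already has 3, so r1c3 = 2.
4 is placed in column 4; hence r1c4 = 3.
Row 2 now contains 4, leaving r2c2 = 2.
Row 3 already has 2, so r3c1 = 4.
Row 3 already has 4, leaving r3c2 = 3.
4 is placed in row 4, which forces r4c1 = 2.
4 is placed in row 4, so r4c2 = 1.
Row 1 now contains 3, so r1c2 = 4.
The full grid is 1 4 2 3 / 3 2 4 1 / 4 3 1 2 / 2 1 3 4.

4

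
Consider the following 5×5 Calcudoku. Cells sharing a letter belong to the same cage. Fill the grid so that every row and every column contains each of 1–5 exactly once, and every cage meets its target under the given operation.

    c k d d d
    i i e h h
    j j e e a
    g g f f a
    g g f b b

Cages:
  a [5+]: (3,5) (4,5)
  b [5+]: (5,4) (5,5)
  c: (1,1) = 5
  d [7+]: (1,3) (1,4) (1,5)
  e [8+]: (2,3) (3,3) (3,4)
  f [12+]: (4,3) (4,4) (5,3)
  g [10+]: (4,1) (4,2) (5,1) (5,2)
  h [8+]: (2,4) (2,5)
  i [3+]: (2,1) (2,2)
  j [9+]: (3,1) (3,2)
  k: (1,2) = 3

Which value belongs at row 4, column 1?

C is a freebie, leaving (1,1) = 5.
Cage k is given, which forces (1,2) = 3.
Column 1 already has 5, leaving (3,1) = 4.
4 is placed in row 3; hence (3,2) = 5.
In row 2, 4 can only go at (2,3), so (2,3) = 4.
The only place for 2 in row 3 is (3,5).
Cage a's pair has sum 5; hence (4,5) = 3.
The two cells of cage h must have sum 8; hence (2,4) = 3.
3 is placed in column 5, leaving (2,5) = 5.
3 is placed in column 4; hence (3,4) = 1.
The 4 cells of cage g must have sum 10; hence (5,1) = 3.
Row 5 already has 3; hence (5,3) = 5.
Column 4 now contains 1, leaving (5,4) = 4.
Row 5 now contains 4, so (5,5) = 1.
Cage d has sum 7, so (1,3) = 1.
Column 4 now contains 4, so (1,4) = 2.
1 is placed in column 5; hence (1,5) = 4.
Row 3 already has 1, leaving (3,3) = 3.
Cage g needs sum 10, which forces (4,1) = 1.
The 4 cells of cage g must have sum 10, which forces (4,2) = 4.
5 is placed in column 3, leaving (4,3) = 2.
Column 4 now contains 4, leaving (4,4) = 5.
Row 5 already has 1; hence (5,2) = 2.
Column 1 now contains 1, which forces (2,1) = 2.
Column 2 now contains 2, so (2,2) = 1.
Filled in: 5 3 1 2 4 / 2 1 4 3 5 / 4 5 3 1 2 / 1 4 2 5 3 / 3 2 5 4 1.

1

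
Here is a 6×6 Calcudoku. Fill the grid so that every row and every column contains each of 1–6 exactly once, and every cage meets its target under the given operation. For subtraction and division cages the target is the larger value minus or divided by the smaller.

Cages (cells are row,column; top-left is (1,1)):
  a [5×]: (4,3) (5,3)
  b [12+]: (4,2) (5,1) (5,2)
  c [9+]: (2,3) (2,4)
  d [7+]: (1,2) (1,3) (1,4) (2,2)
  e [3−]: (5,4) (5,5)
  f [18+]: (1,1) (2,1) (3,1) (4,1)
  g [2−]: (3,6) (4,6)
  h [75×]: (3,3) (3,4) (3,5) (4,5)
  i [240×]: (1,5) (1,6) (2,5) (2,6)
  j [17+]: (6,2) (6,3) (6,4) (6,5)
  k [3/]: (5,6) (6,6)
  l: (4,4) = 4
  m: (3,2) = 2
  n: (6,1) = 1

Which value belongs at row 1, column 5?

4

Cage d has sum 7, leaving (2,2) = 1.
Cage m is given, leaving (3,2) = 2.
Cage l is a single given cell, so (4,4) = 4.
Cage h has product 75, which forces (4,5) = 5.
N is a freebie, so (6,1) = 1.
2 is placed in column 2, so (1,2) = 3.
3 is placed in column 2, leaving (4,2) = 6.
Row 4 already has 5; hence (4,3) = 1.
Cage a needs two cells with product 5, leaving (5,3) = 5.
Column 3 already has 1; hence (1,3) = 2.
Cage d needs sum 7, leaving (1,4) = 1.
5 is placed in column 3; hence (3,3) = 3.
The 4 cells of cage h must have product 75, which forces (3,4) = 5.
Cage h needs product 75; hence (3,5) = 1.
1 is placed in row 3, so (3,6) = 4.
Row 4 now contains 6; hence (4,1) = 3.
Row 4 already has 3; hence (4,6) = 2.
Cage b needs sum 12, which forces (5,1) = 2.
5 is placed in row 5, so (5,2) = 4.
Column 2 now contains 4, so (6,2) = 5.
Cage i needs product 240; hence (1,5) = 4.
Cage c needs two cells with sum 9; hence (2,3) = 6.
Cage c's pair has sum 9, so (2,4) = 3.
The 4 cells of cage i must have product 240, leaving (2,5) = 2.
Row 2 now contains 6; hence (2,6) = 5.
Row 3 already has 4, leaving (3,1) = 6.
Column 4 already has 3, which forces (5,4) = 6.
Row 5 now contains 6, leaving (5,5) = 3.
Cage k's pair has quotient 3; hence (5,6) = 1.
Column 3 already has 6, which forces (6,3) = 4.
6 is placed in column 4, which forces (6,4) = 2.
2 is placed in column 5, so (6,5) = 6.
Cage k needs two cells with quotient 3, leaving (6,6) = 3.
Row 1 now contains 4, leaving (1,1) = 5.
Column 6 now contains 5; hence (1,6) = 6.
5 is placed in row 2, so (2,1) = 4.
The full grid is 5 3 2 1 4 6 / 4 1 6 3 2 5 / 6 2 3 5 1 4 / 3 6 1 4 5 2 / 2 4 5 6 3 1 / 1 5 4 2 6 3.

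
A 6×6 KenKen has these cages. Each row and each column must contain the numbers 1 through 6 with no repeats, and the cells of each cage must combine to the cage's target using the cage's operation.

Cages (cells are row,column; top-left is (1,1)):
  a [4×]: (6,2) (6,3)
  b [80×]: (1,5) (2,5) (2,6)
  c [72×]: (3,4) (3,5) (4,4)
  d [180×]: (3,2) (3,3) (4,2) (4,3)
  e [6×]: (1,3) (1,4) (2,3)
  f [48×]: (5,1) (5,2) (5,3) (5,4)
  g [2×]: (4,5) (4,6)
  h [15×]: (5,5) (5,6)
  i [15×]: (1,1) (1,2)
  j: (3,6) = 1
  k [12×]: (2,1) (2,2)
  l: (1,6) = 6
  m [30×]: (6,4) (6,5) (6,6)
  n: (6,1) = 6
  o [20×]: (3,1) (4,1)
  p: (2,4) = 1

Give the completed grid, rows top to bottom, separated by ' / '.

3 5 1 2 4 6 / 2 6 3 1 5 4 / 4 2 5 3 6 1 / 5 3 6 4 1 2 / 1 4 2 6 3 5 / 6 1 4 5 2 3

Cage b needs product 80, so (1,5) = 4.
L is a freebie, so (1,6) = 6.
P is a freebie; hence (2,4) = 1.
Cage b needs product 80; hence (2,5) = 5.
Cage b has product 80, so (2,6) = 4.
Cage j is a single given cell; hence (3,6) = 1.
1 is placed in column 6, so (4,6) = 2.
Column 5 now contains 5; hence (5,5) = 3.
Row 5 now contains 3, leaving (5,6) = 5.
N is a freebie; hence (6,1) = 6.
Column 6 now contains 5, so (6,6) = 3.
The 3 cells of cage e must have product 6; hence (1,3) = 1.
The two cells of cage k must have product 12; hence (2,1) = 2.
The two cells of cage k must have product 12, which forces (2,2) = 6.
Row 2 now contains 2, leaving (2,3) = 3.
Column 5 already has 3, leaving (3,5) = 6.
Row 4 now contains 2, which forces (4,5) = 1.
Column 3 already has 1; hence (6,3) = 4.
Cage m needs product 30, which forces (6,4) = 5.
Cage m needs product 30, so (6,5) = 2.
Cage e needs product 6, leaving (1,4) = 2.
Cage d needs product 180, leaving (4,3) = 6.
6 is placed in column 3, leaving (5,3) = 2.
Row 6 now contains 4, so (6,2) = 1.
Cage d has product 180, leaving (3,2) = 2.
Column 3 now contains 2, so (3,3) = 5.
Cage d needs product 180, leaving (4,2) = 3.
3 is placed in row 4, leaving (4,4) = 4.
Cage f has product 48, so (5,1) = 1.
Column 2 already has 1, so (5,2) = 4.
Cage f needs product 48, so (5,4) = 6.
Cage i needs two cells with product 15; hence (1,1) = 3.
Column 2 now contains 3, which forces (1,2) = 5.
Row 3 already has 5; hence (3,1) = 4.
Column 4 now contains 4; hence (3,4) = 3.
4 is placed in row 4, leaving (4,1) = 5.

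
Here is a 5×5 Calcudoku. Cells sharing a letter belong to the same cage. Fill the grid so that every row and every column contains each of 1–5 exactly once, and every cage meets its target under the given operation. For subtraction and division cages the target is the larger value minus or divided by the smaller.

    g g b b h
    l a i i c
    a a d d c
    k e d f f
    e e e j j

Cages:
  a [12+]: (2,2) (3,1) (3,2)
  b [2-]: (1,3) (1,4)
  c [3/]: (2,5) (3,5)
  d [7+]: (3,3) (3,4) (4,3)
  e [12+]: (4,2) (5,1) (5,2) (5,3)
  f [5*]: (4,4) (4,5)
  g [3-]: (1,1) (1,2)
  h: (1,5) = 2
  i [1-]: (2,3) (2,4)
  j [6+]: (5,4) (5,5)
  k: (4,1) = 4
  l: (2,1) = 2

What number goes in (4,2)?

Cage h is a single given cell, so (1,5) = 2.
L is a freebie, so (2,1) = 2.
Cage k is given, which forces (4,1) = 4.
Cage g's pair has difference 3, leaving (1,1) = 1.
The two cells of cage g must have difference 3, leaving (1,2) = 4.
The 3 cells of cage a must have sum 12; hence (2,2) = 5.
Cage a has sum 12; hence (3,1) = 5.
Cage a needs sum 12, so (3,2) = 2.
Column 1 now contains 5, which forces (5,1) = 3.
Row 5 now contains 3, leaving (5,2) = 1.
Column 2 now contains 1, so (4,2) = 3.
Row 4 already has 3; hence (4,3) = 2.
Cage e needs sum 12; hence (5,3) = 5.
The two cells of cage j must have sum 6; hence (5,4) = 2.
Cage j needs two cells with sum 6, which forces (5,5) = 4.
Column 3 now contains 5, which forces (1,3) = 3.
Cage b's pair has difference 2, leaving (1,4) = 5.
Column 3 now contains 3, so (2,3) = 4.
Row 2 already has 4, leaving (2,4) = 3.
3 is placed in row 2, which forces (2,5) = 1.
Column 3 now contains 4, leaving (3,3) = 1.
Row 3 already has 1, which forces (3,4) = 4.
1 is placed in column 5, which forces (3,5) = 3.
Column 4 now contains 5, leaving (4,4) = 1.
1 is placed in column 5, so (4,5) = 5.
Completed grid: 1 4 3 5 2 / 2 5 4 3 1 / 5 2 1 4 3 / 4 3 2 1 5 / 3 1 5 2 4.

3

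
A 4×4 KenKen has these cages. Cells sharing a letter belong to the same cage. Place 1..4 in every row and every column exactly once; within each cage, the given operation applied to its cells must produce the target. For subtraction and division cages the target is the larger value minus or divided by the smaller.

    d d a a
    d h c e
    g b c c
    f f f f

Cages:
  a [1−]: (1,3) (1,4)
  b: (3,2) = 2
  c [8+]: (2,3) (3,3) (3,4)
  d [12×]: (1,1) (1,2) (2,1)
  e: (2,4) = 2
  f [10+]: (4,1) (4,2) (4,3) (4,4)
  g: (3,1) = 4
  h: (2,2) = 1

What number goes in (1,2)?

Cage h is given, leaving (2,2) = 1.
Cage e is given, which forces (2,4) = 2.
G is a freebie; hence (3,1) = 4.
Cage b is given, leaving (3,2) = 2.
The 3 cells of cage d must have product 12; hence (1,1) = 1.
Cage d needs product 12, leaving (1,2) = 4.
Row 1 already has 4; hence (1,4) = 3.
4 is placed in column 1, so (2,1) = 3.
Cage c has sum 8; hence (2,3) = 4.
Column 4 now contains 3, so (3,4) = 1.
Column 1 now contains 3, which forces (4,1) = 2.
4 is placed in column 2, leaving (4,2) = 3.
Row 4 already has 3, which forces (4,3) = 1.
Column 4 already has 1, leaving (4,4) = 4.
3 is placed in row 1, which forces (1,3) = 2.
Row 3 now contains 1, so (3,3) = 3.
Filled in: 1 4 2 3 / 3 1 4 2 / 4 2 3 1 / 2 3 1 4.

4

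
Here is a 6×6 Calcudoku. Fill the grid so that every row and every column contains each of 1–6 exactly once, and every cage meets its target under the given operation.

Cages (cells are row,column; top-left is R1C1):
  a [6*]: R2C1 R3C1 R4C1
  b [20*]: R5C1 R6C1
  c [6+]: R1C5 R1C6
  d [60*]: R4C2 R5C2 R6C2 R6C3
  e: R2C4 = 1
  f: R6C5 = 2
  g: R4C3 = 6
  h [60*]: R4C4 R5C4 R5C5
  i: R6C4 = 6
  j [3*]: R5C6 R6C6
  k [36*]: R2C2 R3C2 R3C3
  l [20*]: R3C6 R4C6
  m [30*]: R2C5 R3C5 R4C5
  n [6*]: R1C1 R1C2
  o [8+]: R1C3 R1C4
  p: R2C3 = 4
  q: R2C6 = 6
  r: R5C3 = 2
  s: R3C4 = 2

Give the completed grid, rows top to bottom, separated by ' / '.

Cage p is a single given cell, which forces R2C3 = 4.
E is a freebie, so R2C4 = 1.
Q is a freebie; hence R2C6 = 6.
Cage s is a single given cell, leaving R3C4 = 2.
Cage g is a single given cell; hence R4C3 = 6.
Cage r is a single given cell, which forces R5C3 = 2.
Cage i is a single given cell, so R6C4 = 6.
Cage f is given, which forces R6C5 = 2.
The 3 cells of cage m must have product 30, leaving R2C5 = 5.
Column 3 now contains 6, leaving R3C3 = 3.
Cage m needs product 30, which forces R3C5 = 6.
Cage m has product 30, which forces R4C5 = 1.
3 is placed in column 3, so R1C3 = 5.
Cage o's pair has sum 8, which forces R1C4 = 3.
Column 5 already has 1; hence R1C5 = 4.
The two cells of cage c must have sum 6, leaving R1C6 = 2.
Cage k has product 36, so R2C2 = 3.
Row 3 now contains 3, so R3C1 = 1.
6 is placed in row 3, which forces R3C2 = 4.
Row 3 already has 4, leaving R3C6 = 5.
Column 6 now contains 5, which forces R4C6 = 4.
4 is placed in column 5, leaving R5C5 = 3.
3 is placed in row 5, so R5C6 = 1.
5 is placed in column 3, which forces R6C3 = 1.
Column 6 already has 1, leaving R6C6 = 3.
Column 1 now contains 1, so R1C1 = 6.
Cage n needs two cells with product 6, leaving R1C2 = 1.
3 is placed in row 2, leaving R2C1 = 2.
Cage a has product 6, leaving R4C1 = 3.
The 4 cells of cage d must have product 60, leaving R4C2 = 2.
4 is placed in row 4, so R4C4 = 5.
Cage d has product 60, so R5C2 = 6.
Cage h has product 60, which forces R5C4 = 4.
1 is placed in row 6, so R6C2 = 5.
Row 5 already has 4, so R5C1 = 5.
Row 6 already has 5, so R6C1 = 4.

6 1 5 3 4 2 / 2 3 4 1 5 6 / 1 4 3 2 6 5 / 3 2 6 5 1 4 / 5 6 2 4 3 1 / 4 5 1 6 2 3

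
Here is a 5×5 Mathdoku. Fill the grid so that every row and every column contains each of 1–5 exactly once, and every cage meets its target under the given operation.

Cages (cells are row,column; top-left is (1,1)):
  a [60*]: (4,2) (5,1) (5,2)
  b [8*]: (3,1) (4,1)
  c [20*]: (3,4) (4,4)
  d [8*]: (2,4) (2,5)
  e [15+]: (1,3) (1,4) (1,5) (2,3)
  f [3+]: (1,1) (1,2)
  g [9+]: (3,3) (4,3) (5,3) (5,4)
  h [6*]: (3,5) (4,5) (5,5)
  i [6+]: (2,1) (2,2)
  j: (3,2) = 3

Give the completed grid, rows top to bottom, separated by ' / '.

J is a freebie, leaving (3,2) = 3.
Cage a needs product 60, so (5,1) = 3.
Cage h has product 6, leaving (4,5) = 3.
The only place for 3 in row 2 is (2,3).
The 4 cells of cage e must have sum 15, which forces (1,4) = 3.
The only place for 1 in row 4 is (4,3).
Row 3 needs a 1, and only (3,5) is open for it.
1 is placed in column 5; hence (5,5) = 2.
The two cells of cage d must have product 8; hence (2,4) = 2.
Column 5 now contains 2, which forces (2,5) = 4.
Cage g has sum 9, so (3,3) = 2.
The 4 cells of cage g must have sum 9, so (5,3) = 5.
Row 5 already has 2, which forces (5,4) = 1.
5 is placed in column 3; hence (1,3) = 4.
4 is placed in column 5, which forces (1,5) = 5.
Row 3 now contains 2, so (3,1) = 4.
4 is placed in row 3, leaving (3,4) = 5.
The two cells of cage b must have product 8, so (4,1) = 2.
Cage a has product 60, leaving (4,2) = 5.
Column 4 already has 5, so (4,4) = 4.
Row 5 now contains 5, so (5,2) = 4.
Column 1 already has 2; hence (1,1) = 1.
Cage f needs two cells with sum 3, leaving (1,2) = 2.
Cage i needs two cells with sum 6, so (2,1) = 5.
5 is placed in column 2, leaving (2,2) = 1.

1 2 4 3 5 / 5 1 3 2 4 / 4 3 2 5 1 / 2 5 1 4 3 / 3 4 5 1 2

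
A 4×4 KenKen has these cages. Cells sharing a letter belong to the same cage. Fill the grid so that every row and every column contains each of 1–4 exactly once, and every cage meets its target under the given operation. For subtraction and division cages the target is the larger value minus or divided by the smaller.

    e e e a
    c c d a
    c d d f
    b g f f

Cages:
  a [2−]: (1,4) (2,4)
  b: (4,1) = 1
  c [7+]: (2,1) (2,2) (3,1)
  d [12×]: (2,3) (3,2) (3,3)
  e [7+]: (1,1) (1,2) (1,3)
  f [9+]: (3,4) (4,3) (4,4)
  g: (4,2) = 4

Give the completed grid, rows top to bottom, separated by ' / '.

Cage b is a single given cell, so (4,1) = 1.
Cage g is a single given cell, which forces (4,2) = 4.
Cage f needs sum 9, which forces (3,4) = 4.
Row 3 already has 4; hence (3,1) = 2.
2 is placed in column 1; hence (1,1) = 4.
4 is placed in column 1, leaving (2,1) = 3.
The 3 cells of cage d must have product 12, leaving (2,3) = 4.
Row 2 already has 3; hence (2,4) = 1.
Column 4 now contains 1, which forces (1,4) = 3.
Row 2 now contains 1, leaving (2,2) = 2.
3 is placed in column 4, which forces (4,4) = 2.
Column 2 already has 2, which forces (1,2) = 1.
Cage e has sum 7, leaving (1,3) = 2.
Column 2 already has 1, leaving (3,2) = 3.
Row 3 already has 3, leaving (3,3) = 1.
Row 4 already has 2; hence (4,3) = 3.

4 1 2 3 / 3 2 4 1 / 2 3 1 4 / 1 4 3 2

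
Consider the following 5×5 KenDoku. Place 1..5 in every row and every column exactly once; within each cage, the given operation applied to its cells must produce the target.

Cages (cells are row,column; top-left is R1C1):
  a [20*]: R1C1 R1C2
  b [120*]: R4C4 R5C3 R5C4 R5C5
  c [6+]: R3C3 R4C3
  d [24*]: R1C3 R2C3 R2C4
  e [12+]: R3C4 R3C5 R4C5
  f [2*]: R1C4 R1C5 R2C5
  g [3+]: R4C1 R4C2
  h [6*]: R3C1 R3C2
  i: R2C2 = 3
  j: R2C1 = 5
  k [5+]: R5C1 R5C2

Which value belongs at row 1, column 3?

3

Cage f needs product 2, which forces R1C4 = 1.
Cage f needs product 2, which forces R1C5 = 2.
J is a freebie, which forces R2C1 = 5.
Cage i is a single given cell, so R2C2 = 3.
Cage f has product 2; hence R2C5 = 1.
3 is placed in column 2, which forces R3C2 = 2.
Column 2 already has 2, leaving R4C2 = 1.
1 is placed in column 2, so R5C2 = 4.
Column 1 now contains 5; hence R1C1 = 4.
Column 2 already has 4, so R1C2 = 5.
Cage d has product 24, leaving R1C3 = 3.
Row 3 already has 2, which forces R3C1 = 3.
Row 4 already has 1; hence R4C1 = 2.
Row 4 now contains 2, leaving R4C3 = 5.
Cage b has product 120, which forces R4C4 = 4.
4 is placed in row 4, leaving R4C5 = 3.
Cage k's pair has sum 5, which forces R5C1 = 1.
Column 3 now contains 5; hence R5C3 = 2.
Column 5 now contains 3; hence R5C5 = 5.
Column 3 now contains 2, leaving R2C3 = 4.
Column 4 now contains 4, so R2C4 = 2.
Cage c's pair has sum 6; hence R3C3 = 1.
Column 4 now contains 4, leaving R3C4 = 5.
Column 5 now contains 5, leaving R3C5 = 4.
Row 5 already has 5, leaving R5C4 = 3.
Filled in: 4 5 3 1 2 / 5 3 4 2 1 / 3 2 1 5 4 / 2 1 5 4 3 / 1 4 2 3 5.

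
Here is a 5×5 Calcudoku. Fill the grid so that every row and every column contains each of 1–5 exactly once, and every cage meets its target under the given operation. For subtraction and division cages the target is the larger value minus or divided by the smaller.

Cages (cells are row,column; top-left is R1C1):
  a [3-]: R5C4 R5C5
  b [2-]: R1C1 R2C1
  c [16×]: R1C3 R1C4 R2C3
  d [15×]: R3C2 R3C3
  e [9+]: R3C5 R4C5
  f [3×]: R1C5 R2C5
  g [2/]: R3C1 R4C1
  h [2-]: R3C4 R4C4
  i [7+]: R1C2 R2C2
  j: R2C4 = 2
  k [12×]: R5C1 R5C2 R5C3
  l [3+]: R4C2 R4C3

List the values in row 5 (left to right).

J is a freebie; hence R2C4 = 2.
The 3 cells of cage c must have product 16, leaving R1C3 = 1.
Column 4 already has 2, so R1C4 = 4.
Row 1 already has 1; hence R1C5 = 3.
Row 2 already has 2; hence R2C3 = 4.
Column 5 already has 3, leaving R2C5 = 1.
Column 3 now contains 1, which forces R4C3 = 2.
Column 3 already has 4, so R5C3 = 3.
Cage b needs two cells with difference 2, so R1C1 = 5.
3 is placed in row 1, leaving R1C2 = 2.
The two cells of cage b must have difference 2, which forces R2C1 = 3.
Cage i needs two cells with sum 7, leaving R2C2 = 5.
Cage g needs two cells with quotient 2, so R3C1 = 2.
Cage d needs two cells with product 15, leaving R3C2 = 3.
Column 3 already has 3, which forces R3C3 = 5.
Row 3 already has 5, which forces R3C4 = 1.
Row 3 already has 5, so R3C5 = 4.
Row 4 already has 2, so R4C2 = 1.
Column 5 now contains 4, leaving R4C5 = 5.
Column 2 already has 1, so R5C2 = 4.
Column 4 now contains 1, which forces R5C4 = 5.
Column 5 now contains 4; hence R5C5 = 2.
Row 4 now contains 1; hence R4C1 = 4.
Row 4 now contains 5, so R4C4 = 3.
4 is placed in row 5, so R5C1 = 1.
Filled in: 5 2 1 4 3 / 3 5 4 2 1 / 2 3 5 1 4 / 4 1 2 3 5 / 1 4 3 5 2.

1 4 3 5 2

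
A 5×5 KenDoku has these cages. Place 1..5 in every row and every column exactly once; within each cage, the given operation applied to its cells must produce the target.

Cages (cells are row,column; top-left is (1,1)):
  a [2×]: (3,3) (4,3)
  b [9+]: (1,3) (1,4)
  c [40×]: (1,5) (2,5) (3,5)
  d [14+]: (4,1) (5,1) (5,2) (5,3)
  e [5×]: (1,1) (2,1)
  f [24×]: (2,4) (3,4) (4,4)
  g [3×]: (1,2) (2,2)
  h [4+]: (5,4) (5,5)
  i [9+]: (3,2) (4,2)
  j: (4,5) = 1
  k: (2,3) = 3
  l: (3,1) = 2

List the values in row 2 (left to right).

5 1 3 2 4

Cage k is a single given cell; hence (2,3) = 3.
Cage l is a single given cell, which forces (3,1) = 2.
Row 3 now contains 2, which forces (3,3) = 1.
Column 3 now contains 1, so (4,3) = 2.
Cage j is a single given cell, which forces (4,5) = 1.
1 is placed in column 5, so (5,5) = 3.
The two cells of cage g must have product 3, so (1,2) = 3.
3 is placed in row 2, leaving (2,2) = 1.
The 3 cells of cage f must have product 24, so (2,4) = 2.
3 is placed in row 5, leaving (5,4) = 1.
Cage e needs two cells with product 5, which forces (1,1) = 1.
Cage c has product 40, which forces (1,5) = 2.
Row 2 now contains 1, so (2,1) = 5.
Row 2 already has 5, leaving (2,5) = 4.
Column 5 already has 4, so (3,5) = 5.
Cage d needs sum 14; hence (4,1) = 3.
Row 4 already has 3; hence (4,4) = 4.
Column 1 already has 5, so (5,1) = 4.
Cage d needs sum 14; hence (5,2) = 2.
4 is placed in row 5, so (5,3) = 5.
Column 3 already has 5, which forces (1,3) = 4.
4 is placed in column 4, which forces (1,4) = 5.
5 is placed in row 3; hence (3,2) = 4.
4 is placed in column 4, which forces (3,4) = 3.
Row 4 already has 4, so (4,2) = 5.
Filled in: 1 3 4 5 2 / 5 1 3 2 4 / 2 4 1 3 5 / 3 5 2 4 1 / 4 2 5 1 3.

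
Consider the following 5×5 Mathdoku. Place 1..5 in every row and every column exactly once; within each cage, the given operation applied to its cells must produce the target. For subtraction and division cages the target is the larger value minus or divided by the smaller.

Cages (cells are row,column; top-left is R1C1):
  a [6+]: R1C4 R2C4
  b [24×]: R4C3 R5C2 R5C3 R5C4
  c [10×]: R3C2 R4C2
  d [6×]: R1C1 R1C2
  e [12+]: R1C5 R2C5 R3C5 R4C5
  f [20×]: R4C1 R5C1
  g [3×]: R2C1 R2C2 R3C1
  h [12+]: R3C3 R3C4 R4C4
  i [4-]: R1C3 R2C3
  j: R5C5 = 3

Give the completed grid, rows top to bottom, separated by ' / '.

The 3 cells of cage g must have product 3, which forces R2C1 = 3.
The 3 cells of cage g must have product 3; hence R2C2 = 1.
Row 2 already has 1, leaving R2C3 = 5.
Cage g needs product 3; hence R3C1 = 1.
J is a freebie, so R5C5 = 3.
Column 1 already has 3; hence R1C1 = 2.
The two cells of cage d must have product 6, so R1C2 = 3.
Column 3 already has 5; hence R1C3 = 1.
2 is placed in row 1, which forces R1C4 = 4.
Row 1 now contains 4, leaving R1C5 = 5.
Column 4 already has 4, so R2C4 = 2.
Row 2 now contains 2, which forces R2C5 = 4.
4 is placed in column 5, which forces R3C5 = 2.
The 4 cells of cage b must have product 24, so R4C3 = 3.
Row 4 already has 3, leaving R4C4 = 5.
Column 5 now contains 2, so R4C5 = 1.
Column 4 now contains 2; hence R5C4 = 1.
2 is placed in row 3, so R3C2 = 5.
3 is placed in column 3; hence R3C3 = 4.
Column 4 already has 5, so R3C4 = 3.
5 is placed in row 4; hence R4C1 = 4.
5 is placed in row 4; hence R4C2 = 2.
The two cells of cage f must have product 20, leaving R5C1 = 5.
Column 2 now contains 2, leaving R5C2 = 4.
Column 3 already has 4; hence R5C3 = 2.

2 3 1 4 5 / 3 1 5 2 4 / 1 5 4 3 2 / 4 2 3 5 1 / 5 4 2 1 3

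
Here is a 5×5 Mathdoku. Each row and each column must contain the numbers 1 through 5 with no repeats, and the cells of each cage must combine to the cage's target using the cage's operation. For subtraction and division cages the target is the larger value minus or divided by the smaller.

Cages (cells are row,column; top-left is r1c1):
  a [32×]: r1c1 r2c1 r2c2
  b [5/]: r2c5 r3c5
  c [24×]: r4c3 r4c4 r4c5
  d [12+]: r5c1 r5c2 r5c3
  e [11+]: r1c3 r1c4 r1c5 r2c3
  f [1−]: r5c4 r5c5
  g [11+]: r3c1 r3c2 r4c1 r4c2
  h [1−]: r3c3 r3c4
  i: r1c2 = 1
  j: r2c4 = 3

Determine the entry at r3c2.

2

The 3 cells of cage a must have product 32; hence r1c1 = 4.
Cage i is a single given cell, which forces r1c2 = 1.
Cage a needs product 32; hence r2c1 = 2.
Cage a has product 32; hence r2c2 = 4.
Cage j is a single given cell, leaving r2c4 = 3.
Cage e needs sum 11; hence r2c3 = 1.
Row 2 already has 1, which forces r2c5 = 5.
Column 5 now contains 5, which forces r3c5 = 1.
The 3 cells of cage d must have sum 12, which forces r5c3 = 4.
Cage g needs sum 11, so r4c1 = 1.
The only place for 4 in row 3 is r3c4.
Cage c has product 24, leaving r4c3 = 3.
Column 4 now contains 4, leaving r4c4 = 2.
Cage c needs product 24, leaving r4c5 = 4.
Column 4 already has 2; hence r5c4 = 1.
Cage e has sum 11; hence r1c3 = 2.
Column 4 already has 2; hence r1c4 = 5.
Cage e has sum 11; hence r1c5 = 3.
The 4 cells of cage g must have sum 11, so r3c1 = 3.
Cage g has sum 11, which forces r3c2 = 2.
3 is placed in column 3, so r3c3 = 5.
Row 4 already has 2, which forces r4c2 = 5.
Column 1 already has 3, leaving r5c1 = 5.
5 is placed in column 2, so r5c2 = 3.
Cage f needs two cells with difference 1, so r5c5 = 2.
Filled in: 4 1 2 5 3 / 2 4 1 3 5 / 3 2 5 4 1 / 1 5 3 2 4 / 5 3 4 1 2.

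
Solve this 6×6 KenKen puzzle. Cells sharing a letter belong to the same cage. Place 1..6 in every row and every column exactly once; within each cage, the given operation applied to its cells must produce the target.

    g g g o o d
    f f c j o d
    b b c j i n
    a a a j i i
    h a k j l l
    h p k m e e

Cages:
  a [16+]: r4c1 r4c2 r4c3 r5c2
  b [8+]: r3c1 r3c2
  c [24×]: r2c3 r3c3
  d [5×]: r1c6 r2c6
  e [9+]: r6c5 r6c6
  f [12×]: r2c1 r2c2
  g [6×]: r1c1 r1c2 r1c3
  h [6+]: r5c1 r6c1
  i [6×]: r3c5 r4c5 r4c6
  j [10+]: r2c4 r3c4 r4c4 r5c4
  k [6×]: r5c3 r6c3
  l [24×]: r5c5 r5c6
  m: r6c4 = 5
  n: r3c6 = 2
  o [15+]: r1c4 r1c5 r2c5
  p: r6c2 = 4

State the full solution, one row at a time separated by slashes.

Cage n is a single given cell; hence r3c6 = 2.
Cage p is given; hence r6c2 = 4.
M is a freebie, which forces r6c4 = 5.
The only place for 6 in row 3 is r3c3.
Column 3 already has 6; hence r2c3 = 4.
In row 2, 3 can only go at r2c4, so r2c4 = 3.
In row 2, 1 can only go at r2c6, so r2c6 = 1.
Column 6 now contains 1; hence r1c6 = 5.
Cage i has product 6, which forces r3c5 = 1.
The 3 cells of cage i must have product 6, so r4c5 = 2.
Column 6 now contains 1, leaving r4c6 = 3.
Column 6 already has 3, so r6c6 = 6.
1 is placed in row 3, so r3c4 = 4.
The 4 cells of cage a must have sum 16, which forces r4c1 = 4.
Cage j needs sum 10, so r4c4 = 1.
Column 1 now contains 4, leaving r5c1 = 5.
Cage j has sum 10, leaving r5c4 = 2.
Cage l's pair has product 24, leaving r5c5 = 6.
6 is placed in column 6, leaving r5c6 = 4.
Row 6 already has 6, so r6c5 = 3.
4 is placed in column 4, which forces r1c4 = 6.
3 is placed in column 5, which forces r1c5 = 4.
6 is placed in column 5, which forces r2c5 = 5.
Column 1 already has 5, leaving r3c1 = 3.
Cage b needs two cells with sum 8, so r3c2 = 5.
The 4 cells of cage a must have sum 16, so r4c2 = 6.
Row 4 now contains 1, leaving r4c3 = 5.
Row 5 now contains 6; hence r5c2 = 1.
2 is placed in row 5; hence r5c3 = 3.
Cage h needs two cells with sum 6, which forces r6c1 = 1.
Row 6 already has 3, which forces r6c3 = 2.
Column 1 now contains 1, which forces r1c1 = 2.
Cage g needs product 6; hence r1c2 = 3.
Column 3 now contains 2; hence r1c3 = 1.
Cage f needs two cells with product 12, leaving r2c1 = 6.
6 is placed in column 2; hence r2c2 = 2.

2 3 1 6 4 5 / 6 2 4 3 5 1 / 3 5 6 4 1 2 / 4 6 5 1 2 3 / 5 1 3 2 6 4 / 1 4 2 5 3 6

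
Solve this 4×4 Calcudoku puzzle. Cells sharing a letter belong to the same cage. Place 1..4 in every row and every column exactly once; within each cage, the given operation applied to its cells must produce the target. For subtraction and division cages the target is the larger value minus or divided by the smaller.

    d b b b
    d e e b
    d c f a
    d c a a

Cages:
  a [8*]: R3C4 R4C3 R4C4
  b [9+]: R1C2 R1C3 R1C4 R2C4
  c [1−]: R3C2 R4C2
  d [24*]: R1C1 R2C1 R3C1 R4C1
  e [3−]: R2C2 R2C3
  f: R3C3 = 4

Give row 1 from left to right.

F is a freebie, which forces R3C3 = 4.
The two cells of cage e must have difference 3; hence R2C2 = 4.
Column 3 now contains 4, leaving R2C3 = 1.
Column 3 now contains 1, so R4C3 = 2.
Cage a has product 8, which forces R4C4 = 4.
The 4 cells of cage d must have product 24, leaving R1C1 = 4.
2 is placed in column 3, leaving R1C3 = 3.
Cage b needs sum 9, which forces R2C4 = 3.
The two cells of cage c must have difference 1, which forces R3C2 = 2.
Cage a has product 8, which forces R3C4 = 1.
2 is placed in column 2, which forces R1C2 = 1.
1 is placed in column 4, leaving R1C4 = 2.
Row 2 now contains 3, which forces R2C1 = 2.
1 is placed in row 3, so R3C1 = 3.
The 4 cells of cage d must have product 24, leaving R4C1 = 1.
Column 2 already has 1, which forces R4C2 = 3.
The full grid is 4 1 3 2 / 2 4 1 3 / 3 2 4 1 / 1 3 2 4.

4 1 3 2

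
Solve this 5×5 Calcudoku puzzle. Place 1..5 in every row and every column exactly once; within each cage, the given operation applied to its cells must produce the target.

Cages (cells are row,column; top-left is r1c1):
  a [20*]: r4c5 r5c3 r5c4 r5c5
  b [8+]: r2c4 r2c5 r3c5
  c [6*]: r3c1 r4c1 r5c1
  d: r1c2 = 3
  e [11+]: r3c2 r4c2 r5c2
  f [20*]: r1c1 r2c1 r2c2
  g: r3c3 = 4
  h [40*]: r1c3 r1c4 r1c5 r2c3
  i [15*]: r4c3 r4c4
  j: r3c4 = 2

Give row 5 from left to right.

Cage d is a single given cell, leaving r1c2 = 3.
Cage g is a single given cell, leaving r3c3 = 4.
Cage j is a single given cell, so r3c4 = 2.
Row 3 already has 2; hence r3c2 = 5.
In row 4, 4 can only go at r4c2, so r4c2 = 4.
Column 2 now contains 4, leaving r5c2 = 2.
Column 2 already has 2, which forces r2c2 = 1.
The 3 cells of cage c must have product 6; hence r4c1 = 2.
The 4 cells of cage a must have product 20, which forces r4c5 = 1.
Cage b needs sum 8; hence r2c4 = 3.
Cage b has sum 8, so r2c5 = 2.
1 is placed in column 5, so r3c5 = 3.
3 is placed in column 4, which forces r4c4 = 5.
Cage h has product 40, leaving r1c3 = 2.
The 4 cells of cage h must have product 40, which forces r1c4 = 1.
Cage h has product 40, leaving r1c5 = 4.
Row 2 now contains 2, leaving r2c3 = 5.
3 is placed in row 3, which forces r3c1 = 1.
Row 4 now contains 5, which forces r4c3 = 3.
Cage c needs product 6, so r5c1 = 3.
Column 3 now contains 5; hence r5c3 = 1.
1 is placed in column 4, which forces r5c4 = 4.
Column 5 now contains 4, which forces r5c5 = 5.
Row 1 now contains 4, which forces r1c1 = 5.
5 is placed in row 2, which forces r2c1 = 4.
The full grid is 5 3 2 1 4 / 4 1 5 3 2 / 1 5 4 2 3 / 2 4 3 5 1 / 3 2 1 4 5.

3 2 1 4 5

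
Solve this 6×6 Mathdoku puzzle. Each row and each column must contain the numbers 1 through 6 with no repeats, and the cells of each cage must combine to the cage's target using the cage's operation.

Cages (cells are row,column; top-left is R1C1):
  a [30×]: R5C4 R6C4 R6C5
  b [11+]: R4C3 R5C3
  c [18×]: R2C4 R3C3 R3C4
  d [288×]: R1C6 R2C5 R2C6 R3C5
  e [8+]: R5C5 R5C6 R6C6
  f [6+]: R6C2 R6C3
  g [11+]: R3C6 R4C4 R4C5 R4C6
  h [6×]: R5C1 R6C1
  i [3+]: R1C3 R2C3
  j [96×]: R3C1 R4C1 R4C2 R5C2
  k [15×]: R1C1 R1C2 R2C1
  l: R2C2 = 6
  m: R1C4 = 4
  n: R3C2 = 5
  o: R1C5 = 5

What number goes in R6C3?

Cage m is a single given cell, so R1C4 = 4.
Cage o is given, which forces R1C5 = 5.
Cage l is given, which forces R2C2 = 6.
Cage n is given, which forces R3C2 = 5.
Cage d has product 288, so R1C6 = 6.
Cage k needs product 15, leaving R2C1 = 5.
The only place for 2 in row 1 is R1C3.
Column 3 already has 2; hence R2C3 = 1.
Row 2 now contains 1, leaving R2C4 = 3.
Cage d needs product 288; hence R3C5 = 6.
Row 3 already has 6, so R3C3 = 3.
Cage c needs product 18, which forces R3C4 = 2.
Row 3 already has 2, which forces R3C1 = 4.
Row 3 already has 4, so R3C6 = 1.
The 3 cells of cage a must have product 30, leaving R6C5 = 1.
1 is placed in row 6; hence R6C2 = 2.
The two cells of cage f must have sum 6, leaving R6C3 = 4.
Row 6 now contains 2, which forces R6C6 = 3.
The two cells of cage h must have product 6, leaving R5C1 = 1.
Cage e needs sum 8, leaving R5C5 = 3.
Cage e needs sum 8; hence R5C6 = 2.
3 is placed in row 6, so R6C1 = 6.
6 is placed in row 6; hence R6C4 = 5.
Column 1 already has 1; hence R1C1 = 3.
Cage k has product 15; hence R1C2 = 1.
The 4 cells of cage d must have product 288, which forces R2C5 = 2.
Column 6 already has 2, so R2C6 = 4.
Column 1 now contains 6; hence R4C1 = 2.
The 4 cells of cage j must have product 96, so R4C2 = 3.
Column 4 already has 5, leaving R4C4 = 1.
Column 5 already has 3; hence R4C5 = 4.
Column 6 already has 2; hence R4C6 = 5.
Row 5 now contains 3; hence R5C2 = 4.
Column 4 already has 5, so R5C4 = 6.
5 is placed in row 4; hence R4C3 = 6.
6 is placed in row 5, so R5C3 = 5.
Filled in: 3 1 2 4 5 6 / 5 6 1 3 2 4 / 4 5 3 2 6 1 / 2 3 6 1 4 5 / 1 4 5 6 3 2 / 6 2 4 5 1 3.

4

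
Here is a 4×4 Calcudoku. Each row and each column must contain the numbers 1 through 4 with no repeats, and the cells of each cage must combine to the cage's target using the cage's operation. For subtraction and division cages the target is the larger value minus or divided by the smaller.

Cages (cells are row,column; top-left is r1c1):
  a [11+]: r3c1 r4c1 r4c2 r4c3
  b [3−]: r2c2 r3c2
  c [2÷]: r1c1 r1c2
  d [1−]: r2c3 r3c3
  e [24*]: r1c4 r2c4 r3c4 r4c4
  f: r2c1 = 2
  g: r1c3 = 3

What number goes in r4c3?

Cage g is given, so r1c3 = 3.
Cage f is a single given cell, so r2c1 = 2.
Cage c's pair has quotient 2, which forces r1c2 = 2.
Cage d's pair has difference 1, which forces r2c3 = 1.
Cage d's pair has difference 1; hence r3c3 = 2.
Column 3 already has 2; hence r4c3 = 4.
Row 2 now contains 1, leaving r2c2 = 4.
Row 2 now contains 4, leaving r2c4 = 3.
The 4 cells of cage a must have sum 11, which forces r3c1 = 3.
Cage b's pair has difference 3; hence r3c2 = 1.
1 is placed in row 3, which forces r3c4 = 4.
4 is placed in row 4; hence r4c1 = 1.
4 is placed in row 4; hence r4c2 = 3.
Cage e has product 24, so r4c4 = 2.
Column 1 already has 1, so r1c1 = 4.
4 is placed in column 4, leaving r1c4 = 1.
Completed grid: 4 2 3 1 / 2 4 1 3 / 3 1 2 4 / 1 3 4 2.

4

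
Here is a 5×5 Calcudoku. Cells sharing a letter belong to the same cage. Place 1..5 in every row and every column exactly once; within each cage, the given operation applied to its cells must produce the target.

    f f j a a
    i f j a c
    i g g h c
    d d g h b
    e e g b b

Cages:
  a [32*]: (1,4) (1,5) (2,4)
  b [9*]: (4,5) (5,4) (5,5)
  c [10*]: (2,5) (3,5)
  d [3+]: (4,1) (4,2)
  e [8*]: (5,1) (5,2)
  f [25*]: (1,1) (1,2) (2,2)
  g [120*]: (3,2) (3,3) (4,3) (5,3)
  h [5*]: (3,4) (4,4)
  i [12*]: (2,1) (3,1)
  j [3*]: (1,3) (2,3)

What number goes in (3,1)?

Cage f has product 25, leaving (1,1) = 5.
The 3 cells of cage f must have product 25, which forces (1,2) = 1.
Row 1 now contains 1, which forces (1,3) = 3.
Cage a has product 32; hence (1,4) = 2.
Cage a needs product 32, which forces (1,5) = 4.
Cage f needs product 25, so (2,2) = 5.
Column 3 already has 3, leaving (2,3) = 1.
Cage a has product 32; hence (2,4) = 4.
5 is placed in row 2, so (2,5) = 2.
Column 5 already has 2, which forces (3,5) = 5.
1 is placed in column 2; hence (4,2) = 2.
Cage b has product 9, which forces (4,5) = 3.
Column 2 now contains 2; hence (5,2) = 4.
Cage b needs product 9, leaving (5,4) = 3.
Cage b has product 9, leaving (5,5) = 1.
4 is placed in row 2, leaving (2,1) = 3.
Cage i needs two cells with product 12; hence (3,1) = 4.
Column 2 now contains 4, leaving (3,2) = 3.
Row 3 now contains 4, which forces (3,3) = 2.
5 is placed in row 3, which forces (3,4) = 1.
2 is placed in row 4, which forces (4,1) = 1.
Cage h needs two cells with product 5, so (4,4) = 5.
Row 5 now contains 4, which forces (5,1) = 2.
Column 3 already has 2, which forces (5,3) = 5.
5 is placed in row 4, which forces (4,3) = 4.
The full grid is 5 1 3 2 4 / 3 5 1 4 2 / 4 3 2 1 5 / 1 2 4 5 3 / 2 4 5 3 1.

4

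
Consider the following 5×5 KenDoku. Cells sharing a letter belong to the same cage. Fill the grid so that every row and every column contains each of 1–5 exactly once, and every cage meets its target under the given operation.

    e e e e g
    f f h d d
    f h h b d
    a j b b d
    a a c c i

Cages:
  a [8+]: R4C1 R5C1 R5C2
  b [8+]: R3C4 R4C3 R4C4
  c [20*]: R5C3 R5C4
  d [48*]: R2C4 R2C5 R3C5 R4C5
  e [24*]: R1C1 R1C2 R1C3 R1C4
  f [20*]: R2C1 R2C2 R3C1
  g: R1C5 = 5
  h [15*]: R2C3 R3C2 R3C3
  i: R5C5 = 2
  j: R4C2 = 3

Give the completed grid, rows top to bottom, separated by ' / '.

G is a freebie; hence R1C5 = 5.
Cage j is given, which forces R4C2 = 3.
I is a freebie; hence R5C5 = 2.
Cage d needs product 48, which forces R2C4 = 4.
Column 4 already has 4, leaving R5C4 = 5.
Cage a needs sum 8; hence R5C1 = 3.
5 is placed in row 5; hence R5C3 = 4.
Cage a has sum 8; hence R4C1 = 4.
Column 3 already has 4, which forces R4C3 = 5.
Row 4 now contains 4, leaving R4C5 = 1.
Row 5 now contains 4, leaving R5C2 = 1.
Cage e has product 24; hence R1C2 = 4.
The 3 cells of cage f must have product 20, which forces R2C1 = 5.
The 3 cells of cage f must have product 20, which forces R2C2 = 2.
Column 5 already has 1, which forces R2C5 = 3.
4 is placed in column 1, leaving R3C1 = 2.
Column 2 now contains 1, which forces R3C2 = 5.
Cage b has sum 8; hence R3C4 = 1.
The 4 cells of cage d must have product 48; hence R3C5 = 4.
Row 4 now contains 1, leaving R4C4 = 2.
Column 1 now contains 2, so R1C1 = 1.
The 4 cells of cage e must have product 24; hence R1C3 = 2.
2 is placed in column 4, so R1C4 = 3.
Row 2 already has 3, which forces R2C3 = 1.
Row 3 already has 1; hence R3C3 = 3.

1 4 2 3 5 / 5 2 1 4 3 / 2 5 3 1 4 / 4 3 5 2 1 / 3 1 4 5 2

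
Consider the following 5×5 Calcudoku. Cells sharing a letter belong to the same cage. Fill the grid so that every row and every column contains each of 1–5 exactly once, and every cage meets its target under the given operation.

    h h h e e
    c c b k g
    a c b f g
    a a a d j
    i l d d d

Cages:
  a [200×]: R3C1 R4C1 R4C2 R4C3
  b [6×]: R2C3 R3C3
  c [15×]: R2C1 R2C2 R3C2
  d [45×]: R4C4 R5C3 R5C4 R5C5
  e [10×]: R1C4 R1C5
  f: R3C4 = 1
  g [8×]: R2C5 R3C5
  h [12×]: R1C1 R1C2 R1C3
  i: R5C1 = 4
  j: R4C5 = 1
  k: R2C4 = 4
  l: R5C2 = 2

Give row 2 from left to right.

1 5 3 4 2

K is a freebie, so R2C4 = 4.
Row 2 already has 4; hence R2C5 = 2.
The 4 cells of cage a must have product 200, which forces R3C1 = 5.
F is a freebie, which forces R3C4 = 1.
2 is placed in column 5, leaving R3C5 = 4.
Cage d has product 45, so R4C4 = 3.
Cage j is a single given cell, leaving R4C5 = 1.
Cage i is given, so R5C1 = 4.
Cage l is given, leaving R5C2 = 2.
Column 4 already has 1, leaving R5C4 = 5.
Row 5 now contains 5; hence R5C5 = 3.
5 is placed in column 4; hence R1C4 = 2.
2 is placed in column 5; hence R1C5 = 5.
Cage c needs product 15; hence R2C1 = 1.
Cage c has product 15, so R2C2 = 5.
Row 2 already has 2, which forces R2C3 = 3.
1 is placed in row 3, so R3C2 = 3.
Cage b's pair has product 6, leaving R3C3 = 2.
Column 1 now contains 4; hence R4C1 = 2.
Column 2 now contains 5, so R4C2 = 4.
Row 4 now contains 4, which forces R4C3 = 5.
Row 5 now contains 3, leaving R5C3 = 1.
Column 1 now contains 1; hence R1C1 = 3.
Column 2 now contains 4, leaving R1C2 = 1.
Column 3 already has 1, so R1C3 = 4.
Filled in: 3 1 4 2 5 / 1 5 3 4 2 / 5 3 2 1 4 / 2 4 5 3 1 / 4 2 1 5 3.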